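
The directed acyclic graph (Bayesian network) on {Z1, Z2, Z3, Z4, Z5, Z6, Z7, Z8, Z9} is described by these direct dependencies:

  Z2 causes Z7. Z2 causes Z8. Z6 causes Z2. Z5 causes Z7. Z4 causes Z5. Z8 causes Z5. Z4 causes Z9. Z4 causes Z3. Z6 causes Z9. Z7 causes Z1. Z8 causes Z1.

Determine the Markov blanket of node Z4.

The Markov blanket of a node is its parents, its children, and the other parents of its children.
Ch(Z4) = {Z3, Z5, Z9}.
Z4 has no parents.
Other parents of Z4's children:
  Z3: —
  Z5: Z8
  Z9: Z6
MB(Z4) = {Z3, Z5, Z6, Z8, Z9}.

{Z3, Z5, Z6, Z8, Z9}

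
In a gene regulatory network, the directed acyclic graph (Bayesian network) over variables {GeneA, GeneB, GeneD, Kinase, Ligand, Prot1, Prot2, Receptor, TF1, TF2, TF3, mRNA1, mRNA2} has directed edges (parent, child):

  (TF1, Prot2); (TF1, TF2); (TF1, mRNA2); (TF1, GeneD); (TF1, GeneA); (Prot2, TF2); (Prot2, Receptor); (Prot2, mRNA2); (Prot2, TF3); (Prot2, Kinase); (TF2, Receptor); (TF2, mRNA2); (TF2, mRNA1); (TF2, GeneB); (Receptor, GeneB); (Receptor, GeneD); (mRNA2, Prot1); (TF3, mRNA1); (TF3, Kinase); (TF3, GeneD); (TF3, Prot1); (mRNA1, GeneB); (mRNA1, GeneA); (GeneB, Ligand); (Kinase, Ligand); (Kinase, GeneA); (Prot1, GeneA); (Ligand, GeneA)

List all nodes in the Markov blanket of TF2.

Recall MB(v) = parents ∪ children ∪ spouses, where spouses are the other parents of v's children.
Pa(TF2) = {Prot2, TF1}.
TF2 has children GeneB, Receptor, mRNA1, mRNA2.
Parents of each child, excluding TF2:
  Receptor's other parent is Prot2.
  parents(mRNA2) \ {TF2} = {Prot2, TF1}.
  mRNA1 also has parent TF3.
  parents(GeneB) \ {TF2} = {Receptor, mRNA1}.
Union: {Prot2, TF1} ∪ {GeneB, Receptor, mRNA1, mRNA2} ∪ {Prot2, Receptor, TF1, TF3, mRNA1} = {GeneB, Prot2, Receptor, TF1, TF3, mRNA1, mRNA2}.

{GeneB, Prot2, Receptor, TF1, TF3, mRNA1, mRNA2}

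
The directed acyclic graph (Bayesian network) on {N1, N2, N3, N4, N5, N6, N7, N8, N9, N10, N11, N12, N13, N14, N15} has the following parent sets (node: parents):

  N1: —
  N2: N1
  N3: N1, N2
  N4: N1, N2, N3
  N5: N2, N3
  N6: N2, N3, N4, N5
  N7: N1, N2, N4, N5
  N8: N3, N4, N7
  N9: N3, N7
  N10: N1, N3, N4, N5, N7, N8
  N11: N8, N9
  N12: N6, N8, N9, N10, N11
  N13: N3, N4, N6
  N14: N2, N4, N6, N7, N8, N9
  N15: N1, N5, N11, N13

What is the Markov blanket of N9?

A node's Markov blanket = Pa ∪ Ch ∪ (parents of Ch other than the node itself).
Parents of N9: N3, N7.
Children of N9: N11, N12, N14.
For each child, the remaining parents (spouses of N9):
  N11's other parent is N8.
  N12 also has parents N6, N8, N10, N11.
  parents(N14) \ {N9} = {N2, N4, N6, N7, N8}.
Union: {N3, N7} ∪ {N11, N12, N14} ∪ {N2, N4, N6, N7, N8, N10, N11} = {N2, N3, N4, N6, N7, N8, N10, N11, N12, N14}.

{N2, N3, N4, N6, N7, N8, N10, N11, N12, N14}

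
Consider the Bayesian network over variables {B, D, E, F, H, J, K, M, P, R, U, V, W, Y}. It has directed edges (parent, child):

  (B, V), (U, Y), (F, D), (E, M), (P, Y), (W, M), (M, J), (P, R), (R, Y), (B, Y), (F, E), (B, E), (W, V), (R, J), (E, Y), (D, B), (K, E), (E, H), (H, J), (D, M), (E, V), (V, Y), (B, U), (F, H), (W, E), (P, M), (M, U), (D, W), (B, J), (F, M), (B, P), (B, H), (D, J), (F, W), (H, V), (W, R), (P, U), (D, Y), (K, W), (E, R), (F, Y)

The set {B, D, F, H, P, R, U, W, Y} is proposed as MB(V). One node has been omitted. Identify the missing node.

A node's Markov blanket = Pa ∪ Ch ∪ (parents of Ch other than the node itself).
Children of V: Y.
Parents of V: B, E, H, W.
Co-parents of V (other parents of its children):
  Y also has parents B, D, E, F, P, R, U.
MB(V) = {B, D, E, F, H, P, R, U, W, Y}.
Comparing with the claimed set, E is missing.

E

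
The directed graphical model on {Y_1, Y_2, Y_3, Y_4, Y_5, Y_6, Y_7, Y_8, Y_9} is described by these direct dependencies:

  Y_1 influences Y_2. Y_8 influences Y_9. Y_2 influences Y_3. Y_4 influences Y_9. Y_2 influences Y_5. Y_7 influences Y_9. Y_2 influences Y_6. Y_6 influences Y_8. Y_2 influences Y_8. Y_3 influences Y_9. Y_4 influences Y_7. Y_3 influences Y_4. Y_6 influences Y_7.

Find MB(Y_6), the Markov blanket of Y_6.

{Y_2, Y_4, Y_7, Y_8}

Recall MB(v) = parents ∪ children ∪ spouses, where spouses are the other parents of v's children.
Pa(Y_6) = {Y_2}.
Y_6 has children Y_7, Y_8.
Other parents of Y_6's children:
  Y_7: Y_4
  Y_8: Y_2
MB(Y_6) = {Y_2, Y_4, Y_7, Y_8}.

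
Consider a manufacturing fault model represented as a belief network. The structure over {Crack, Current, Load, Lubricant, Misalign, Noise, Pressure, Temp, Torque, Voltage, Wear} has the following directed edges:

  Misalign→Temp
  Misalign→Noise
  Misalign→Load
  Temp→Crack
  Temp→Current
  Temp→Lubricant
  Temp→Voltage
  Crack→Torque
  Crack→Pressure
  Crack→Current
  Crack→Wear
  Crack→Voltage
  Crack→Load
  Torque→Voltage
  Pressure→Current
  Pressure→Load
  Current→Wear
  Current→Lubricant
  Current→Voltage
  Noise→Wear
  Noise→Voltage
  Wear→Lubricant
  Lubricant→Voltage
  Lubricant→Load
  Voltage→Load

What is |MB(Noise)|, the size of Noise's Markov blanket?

8

Pa(Noise) = {Misalign}.
Ch(Noise) = {Voltage, Wear}.
Parents of each child, excluding Noise:
  parents(Wear) \ {Noise} = {Crack, Current}.
  Voltage's other parents are Crack, Current, Lubricant, Temp, Torque.
MB(Noise) = {Crack, Current, Lubricant, Misalign, Temp, Torque, Voltage, Wear}, which has 8 nodes.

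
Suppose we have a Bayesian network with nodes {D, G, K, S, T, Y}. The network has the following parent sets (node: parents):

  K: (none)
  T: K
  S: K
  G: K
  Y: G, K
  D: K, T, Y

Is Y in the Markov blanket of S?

Recall MB(v) = parents ∪ children ∪ spouses, where spouses are the other parents of v's children.
S has no children.
S's parents: K.
With no children, S has no spouses; the co-parent set is empty.
MB(S) = {K}; Y is not in this set.

No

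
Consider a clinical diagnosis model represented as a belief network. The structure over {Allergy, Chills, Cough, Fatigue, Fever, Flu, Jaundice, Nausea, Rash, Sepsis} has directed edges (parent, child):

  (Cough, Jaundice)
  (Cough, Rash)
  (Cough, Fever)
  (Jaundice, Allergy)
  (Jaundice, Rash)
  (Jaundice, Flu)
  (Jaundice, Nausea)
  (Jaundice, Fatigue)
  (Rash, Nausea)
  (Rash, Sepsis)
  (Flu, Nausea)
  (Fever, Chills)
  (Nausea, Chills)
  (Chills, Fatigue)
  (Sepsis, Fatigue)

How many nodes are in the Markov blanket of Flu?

3

Pa(Flu) = {Jaundice}.
Ch(Flu) = {Nausea}.
Parents of each child, excluding Flu:
  Nausea's other parents are Jaundice, Rash.
MB(Flu) = {Jaundice, Nausea, Rash}, which has 3 nodes.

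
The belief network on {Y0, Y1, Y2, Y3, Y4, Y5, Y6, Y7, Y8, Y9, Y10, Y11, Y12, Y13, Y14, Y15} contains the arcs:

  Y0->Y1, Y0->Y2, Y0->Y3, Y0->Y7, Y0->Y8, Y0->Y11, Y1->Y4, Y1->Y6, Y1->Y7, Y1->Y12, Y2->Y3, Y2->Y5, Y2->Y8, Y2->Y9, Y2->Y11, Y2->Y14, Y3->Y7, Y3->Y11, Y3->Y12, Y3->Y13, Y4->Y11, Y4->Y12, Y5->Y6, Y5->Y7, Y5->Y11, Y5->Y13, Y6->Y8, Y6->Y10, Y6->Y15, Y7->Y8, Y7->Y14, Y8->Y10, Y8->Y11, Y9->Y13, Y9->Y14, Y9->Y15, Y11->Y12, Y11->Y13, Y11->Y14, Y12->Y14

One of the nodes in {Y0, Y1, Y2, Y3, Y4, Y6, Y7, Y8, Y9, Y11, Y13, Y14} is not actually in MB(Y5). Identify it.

Y14

The Markov blanket of a node is its parents, its children, and the other parents of its children.
Children of Y5: Y6, Y7, Y11, Y13.
Pa(Y5) = {Y2}.
For each child, the remaining parents (spouses of Y5):
  Y6's other parent is Y1.
  Y7's other parents are Y0, Y1, Y3.
  Y11's other parents are Y0, Y2, Y3, Y4, Y8.
  parents(Y13) \ {Y5} = {Y3, Y9, Y11}.
MB(Y5) = {Y0, Y1, Y2, Y3, Y4, Y6, Y7, Y8, Y9, Y11, Y13}.
Y14 is neither a parent, child, nor co-parent of Y5, so it does not belong.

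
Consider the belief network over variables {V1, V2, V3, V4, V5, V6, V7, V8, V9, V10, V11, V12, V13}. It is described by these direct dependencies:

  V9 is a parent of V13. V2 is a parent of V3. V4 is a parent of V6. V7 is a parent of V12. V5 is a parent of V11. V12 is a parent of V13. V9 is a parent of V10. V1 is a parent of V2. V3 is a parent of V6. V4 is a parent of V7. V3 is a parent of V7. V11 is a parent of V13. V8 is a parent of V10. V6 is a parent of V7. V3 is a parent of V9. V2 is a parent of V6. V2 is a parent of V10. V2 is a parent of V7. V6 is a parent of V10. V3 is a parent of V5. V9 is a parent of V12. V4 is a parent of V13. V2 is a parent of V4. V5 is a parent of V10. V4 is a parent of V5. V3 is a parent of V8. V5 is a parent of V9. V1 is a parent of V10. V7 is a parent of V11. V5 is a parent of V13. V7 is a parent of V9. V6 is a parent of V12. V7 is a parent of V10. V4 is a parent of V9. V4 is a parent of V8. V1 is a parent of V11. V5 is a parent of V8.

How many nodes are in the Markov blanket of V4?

10

By definition, MB(V4) is built from V4's parents, V4's children, and the co-parents of V4.
V4's parents: V2.
V4 has children V5, V6, V7, V8, V9, V13.
Other parents of V4's children:
  parents(V5) \ {V4} = {V3}.
  parents(V6) \ {V4} = {V2, V3}.
  parents(V7) \ {V4} = {V2, V3, V6}.
  parents(V8) \ {V4} = {V3, V5}.
  V9's other parents are V3, V5, V7.
  parents(V13) \ {V4} = {V5, V9, V11, V12}.
MB(V4) = {V2, V3, V5, V6, V7, V8, V9, V11, V12, V13}, which has 10 nodes.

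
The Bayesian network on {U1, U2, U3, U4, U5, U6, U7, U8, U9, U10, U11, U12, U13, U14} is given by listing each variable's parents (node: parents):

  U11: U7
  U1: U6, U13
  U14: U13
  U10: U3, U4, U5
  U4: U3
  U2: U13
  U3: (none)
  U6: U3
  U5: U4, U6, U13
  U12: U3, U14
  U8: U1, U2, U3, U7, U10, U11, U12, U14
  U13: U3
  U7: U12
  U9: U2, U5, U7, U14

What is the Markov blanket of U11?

{U1, U2, U3, U7, U8, U10, U12, U14}

By definition, MB(U11) is built from U11's parents, U11's children, and the co-parents of U11.
U11 has parent U7.
Ch(U11) = {U8}.
For each child, the remaining parents (spouses of U11):
  U8: U1, U2, U3, U7, U10, U12, U14
MB(U11) = {U1, U2, U3, U7, U8, U10, U12, U14}.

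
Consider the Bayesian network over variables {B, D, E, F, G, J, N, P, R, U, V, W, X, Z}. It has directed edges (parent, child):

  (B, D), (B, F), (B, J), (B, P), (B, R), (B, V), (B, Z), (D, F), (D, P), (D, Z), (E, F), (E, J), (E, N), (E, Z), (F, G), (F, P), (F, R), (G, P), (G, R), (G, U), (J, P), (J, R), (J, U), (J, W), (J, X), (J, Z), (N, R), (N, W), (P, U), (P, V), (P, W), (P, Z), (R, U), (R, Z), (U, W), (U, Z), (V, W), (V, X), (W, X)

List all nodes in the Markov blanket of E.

{B, D, F, J, N, P, R, U, Z}

Parents of E: none.
Ch(E) = {F, J, N, Z}.
Other parents of E's children:
  F: B, D
  J: B
  N: —
  Z: B, D, J, P, R, U
So the Markov blanket of E is {B, D, F, J, N, P, R, U, Z}.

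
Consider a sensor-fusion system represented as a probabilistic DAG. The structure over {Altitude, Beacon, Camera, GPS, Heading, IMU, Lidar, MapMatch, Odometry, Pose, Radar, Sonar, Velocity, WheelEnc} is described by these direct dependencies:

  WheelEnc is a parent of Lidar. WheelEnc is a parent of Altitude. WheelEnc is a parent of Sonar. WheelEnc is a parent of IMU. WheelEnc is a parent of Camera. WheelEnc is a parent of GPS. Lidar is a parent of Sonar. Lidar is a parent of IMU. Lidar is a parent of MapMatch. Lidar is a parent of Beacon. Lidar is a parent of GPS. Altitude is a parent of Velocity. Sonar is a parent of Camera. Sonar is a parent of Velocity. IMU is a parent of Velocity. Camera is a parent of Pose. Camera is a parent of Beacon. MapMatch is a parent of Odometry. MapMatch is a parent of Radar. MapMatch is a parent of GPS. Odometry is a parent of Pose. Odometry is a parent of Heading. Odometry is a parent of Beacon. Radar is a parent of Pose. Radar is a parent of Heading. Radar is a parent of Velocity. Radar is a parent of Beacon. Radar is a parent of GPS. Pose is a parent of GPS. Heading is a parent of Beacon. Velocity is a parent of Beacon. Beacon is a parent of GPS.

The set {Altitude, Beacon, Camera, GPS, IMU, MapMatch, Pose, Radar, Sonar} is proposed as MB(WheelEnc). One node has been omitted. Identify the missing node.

Lidar

WheelEnc's parents: none.
Ch(WheelEnc) = {Altitude, Camera, GPS, IMU, Lidar, Sonar}.
Parents of each child, excluding WheelEnc:
  Lidar has no other parent.
  Altitude: no additional parents.
  parents(Sonar) \ {WheelEnc} = {Lidar}.
  IMU's other parent is Lidar.
  Camera also has parent Sonar.
  GPS's other parents are Beacon, Lidar, MapMatch, Pose, Radar.
MB(WheelEnc) = {Altitude, Beacon, Camera, GPS, IMU, Lidar, MapMatch, Pose, Radar, Sonar}.
Comparing with the claimed set, Lidar is missing.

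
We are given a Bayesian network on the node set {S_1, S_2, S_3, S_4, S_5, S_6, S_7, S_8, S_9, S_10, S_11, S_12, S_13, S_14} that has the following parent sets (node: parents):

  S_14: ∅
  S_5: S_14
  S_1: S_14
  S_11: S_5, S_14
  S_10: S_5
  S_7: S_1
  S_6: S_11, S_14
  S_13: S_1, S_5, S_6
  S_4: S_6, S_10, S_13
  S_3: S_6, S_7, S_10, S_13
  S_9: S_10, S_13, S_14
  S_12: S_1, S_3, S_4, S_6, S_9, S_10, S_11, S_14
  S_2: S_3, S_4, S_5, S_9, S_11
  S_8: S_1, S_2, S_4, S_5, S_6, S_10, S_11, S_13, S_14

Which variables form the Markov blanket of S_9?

Pa(S_9) = {S_10, S_13, S_14}.
Ch(S_9) = {S_2, S_12}.
For each child, the remaining parents (spouses of S_9):
  parents(S_12) \ {S_9} = {S_1, S_3, S_4, S_6, S_10, S_11, S_14}.
  S_2's other parents are S_3, S_4, S_5, S_11.
So the Markov blanket of S_9 is {S_1, S_2, S_3, S_4, S_5, S_6, S_10, S_11, S_12, S_13, S_14}.

{S_1, S_2, S_3, S_4, S_5, S_6, S_10, S_11, S_12, S_13, S_14}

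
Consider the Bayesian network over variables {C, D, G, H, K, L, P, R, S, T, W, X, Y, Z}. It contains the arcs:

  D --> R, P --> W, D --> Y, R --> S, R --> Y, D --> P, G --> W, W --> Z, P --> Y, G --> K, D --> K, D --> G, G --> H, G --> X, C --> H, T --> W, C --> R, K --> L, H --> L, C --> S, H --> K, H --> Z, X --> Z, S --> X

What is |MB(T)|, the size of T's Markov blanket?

3

Pa(T) = {}.
Ch(T) = {W}.
Co-parents of T (other parents of its children):
  W: G, P
MB(T) = {G, P, W}, which has 3 nodes.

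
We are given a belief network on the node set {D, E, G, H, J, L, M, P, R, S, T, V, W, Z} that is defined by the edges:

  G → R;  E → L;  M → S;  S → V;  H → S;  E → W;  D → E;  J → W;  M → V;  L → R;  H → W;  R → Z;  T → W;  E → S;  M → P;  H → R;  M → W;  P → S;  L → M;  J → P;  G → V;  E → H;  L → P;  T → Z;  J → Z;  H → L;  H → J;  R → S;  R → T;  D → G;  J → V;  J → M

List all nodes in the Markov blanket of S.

{E, G, H, J, M, P, R, V}

Ch(S) = {V}.
Pa(S) = {E, H, M, P, R}.
For each child, the remaining parents (spouses of S):
  V also has parents G, J, M.
MB(S) = {E, G, H, J, M, P, R, V}.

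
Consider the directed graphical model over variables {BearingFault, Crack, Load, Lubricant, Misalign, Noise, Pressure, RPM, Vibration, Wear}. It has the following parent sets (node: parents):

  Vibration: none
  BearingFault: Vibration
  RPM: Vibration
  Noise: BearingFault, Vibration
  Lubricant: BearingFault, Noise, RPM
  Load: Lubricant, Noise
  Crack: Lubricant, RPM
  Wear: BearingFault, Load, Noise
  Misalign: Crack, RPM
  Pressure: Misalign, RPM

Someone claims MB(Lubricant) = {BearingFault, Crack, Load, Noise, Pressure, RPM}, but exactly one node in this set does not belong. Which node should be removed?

The Markov blanket of a node is its parents, its children, and the other parents of its children.
Lubricant's parents: BearingFault, Noise, RPM.
Lubricant's children: Crack, Load.
Other parents of Lubricant's children:
  parents(Load) \ {Lubricant} = {Noise}.
  parents(Crack) \ {Lubricant} = {RPM}.
MB(Lubricant) = {BearingFault, Crack, Load, Noise, RPM}.
Pressure is neither a parent, child, nor co-parent of Lubricant, so it does not belong.

Pressure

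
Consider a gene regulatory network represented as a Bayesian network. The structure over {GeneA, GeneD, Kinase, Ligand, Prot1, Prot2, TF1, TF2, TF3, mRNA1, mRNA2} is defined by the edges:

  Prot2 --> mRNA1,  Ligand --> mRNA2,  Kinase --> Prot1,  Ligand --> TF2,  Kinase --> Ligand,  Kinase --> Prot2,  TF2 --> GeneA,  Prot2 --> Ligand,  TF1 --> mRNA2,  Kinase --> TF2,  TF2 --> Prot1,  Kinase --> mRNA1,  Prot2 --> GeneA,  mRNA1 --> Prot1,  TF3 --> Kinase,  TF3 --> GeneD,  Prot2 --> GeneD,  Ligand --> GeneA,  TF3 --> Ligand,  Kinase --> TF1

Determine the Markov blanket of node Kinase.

Recall MB(v) = parents ∪ children ∪ spouses, where spouses are the other parents of v's children.
Kinase's parents: TF3.
Kinase has children Ligand, Prot1, Prot2, TF1, TF2, mRNA1.
For each child, the remaining parents (spouses of Kinase):
  Prot2: no additional parents.
  TF1 has no other parent.
  parents(Ligand) \ {Kinase} = {Prot2, TF3}.
  parents(mRNA1) \ {Kinase} = {Prot2}.
  TF2 also has parent Ligand.
  Prot1's other parents are TF2, mRNA1.
Union: {TF3} ∪ {Ligand, Prot1, Prot2, TF1, TF2, mRNA1} ∪ {Ligand, Prot2, TF2, TF3, mRNA1} = {Ligand, Prot1, Prot2, TF1, TF2, TF3, mRNA1}.

{Ligand, Prot1, Prot2, TF1, TF2, TF3, mRNA1}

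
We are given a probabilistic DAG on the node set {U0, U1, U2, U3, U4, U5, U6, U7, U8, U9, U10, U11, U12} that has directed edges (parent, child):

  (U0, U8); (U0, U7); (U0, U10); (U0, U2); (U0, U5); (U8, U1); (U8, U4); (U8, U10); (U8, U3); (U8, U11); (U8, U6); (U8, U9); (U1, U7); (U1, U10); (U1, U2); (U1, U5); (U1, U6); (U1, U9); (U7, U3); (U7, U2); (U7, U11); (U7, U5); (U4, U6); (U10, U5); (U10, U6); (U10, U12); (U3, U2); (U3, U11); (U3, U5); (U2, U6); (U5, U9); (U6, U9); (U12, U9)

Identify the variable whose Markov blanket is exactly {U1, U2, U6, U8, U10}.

The target node must have every member of {U1, U2, U6, U8, U10} as a parent, child, or co-parent, and no others.
Parents of U4: U8; children: U6; co-parents: U1, U2, U8, U10.
These exactly cover the given set, so the node is U4.

U4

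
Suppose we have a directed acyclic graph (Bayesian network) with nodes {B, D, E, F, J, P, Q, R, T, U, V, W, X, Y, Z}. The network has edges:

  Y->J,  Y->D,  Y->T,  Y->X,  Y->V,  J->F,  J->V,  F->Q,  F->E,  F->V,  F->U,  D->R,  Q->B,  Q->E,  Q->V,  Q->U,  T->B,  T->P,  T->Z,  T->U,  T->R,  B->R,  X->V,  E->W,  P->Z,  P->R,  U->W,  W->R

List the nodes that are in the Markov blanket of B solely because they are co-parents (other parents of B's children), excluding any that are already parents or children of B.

Children of B: R.
  R also has parents D, P, T, W.
Excluding nodes already adjacent to B (Q, R, T), the co-parent-only contribution is {D, P, W}.

{D, P, W}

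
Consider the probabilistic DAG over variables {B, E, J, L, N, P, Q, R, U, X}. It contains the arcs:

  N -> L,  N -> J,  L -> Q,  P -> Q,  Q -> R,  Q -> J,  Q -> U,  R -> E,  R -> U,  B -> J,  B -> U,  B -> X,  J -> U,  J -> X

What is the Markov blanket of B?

The Markov blanket of a node is its parents, its children, and the other parents of its children.
B has no parents.
B has children J, U, X.
Other parents of B's children:
  J: N, Q
  U: J, Q, R
  X: J
MB(B) = {J, N, Q, R, U, X}.

{J, N, Q, R, U, X}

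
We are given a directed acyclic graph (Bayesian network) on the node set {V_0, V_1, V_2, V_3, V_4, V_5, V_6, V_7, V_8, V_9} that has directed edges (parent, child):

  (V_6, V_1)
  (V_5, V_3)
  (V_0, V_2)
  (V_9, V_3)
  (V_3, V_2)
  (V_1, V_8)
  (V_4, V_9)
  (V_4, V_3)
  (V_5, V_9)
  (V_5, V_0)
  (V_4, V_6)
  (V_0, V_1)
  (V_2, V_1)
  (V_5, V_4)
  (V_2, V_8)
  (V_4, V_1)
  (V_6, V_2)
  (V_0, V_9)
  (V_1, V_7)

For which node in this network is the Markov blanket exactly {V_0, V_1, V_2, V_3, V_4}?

V_6

The target node must have every member of {V_0, V_1, V_2, V_3, V_4} as a parent, child, or co-parent, and no others.
Parents of V_6: V_4; children: V_1, V_2; co-parents: V_0, V_2, V_3, V_4.
These exactly cover the given set, so the node is V_6.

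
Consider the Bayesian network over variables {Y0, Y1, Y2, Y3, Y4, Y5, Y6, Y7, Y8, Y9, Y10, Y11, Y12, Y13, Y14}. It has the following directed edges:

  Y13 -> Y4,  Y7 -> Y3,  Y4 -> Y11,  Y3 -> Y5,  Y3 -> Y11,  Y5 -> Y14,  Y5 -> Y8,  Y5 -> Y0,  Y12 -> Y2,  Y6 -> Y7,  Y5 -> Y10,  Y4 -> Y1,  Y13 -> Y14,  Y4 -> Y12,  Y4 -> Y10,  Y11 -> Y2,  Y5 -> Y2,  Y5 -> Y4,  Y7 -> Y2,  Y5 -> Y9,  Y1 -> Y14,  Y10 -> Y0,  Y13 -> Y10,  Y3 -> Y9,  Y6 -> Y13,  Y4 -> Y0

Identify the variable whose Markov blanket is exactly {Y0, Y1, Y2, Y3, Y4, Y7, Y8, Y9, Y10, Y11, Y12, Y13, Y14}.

The target node must have every member of {Y0, Y1, Y2, Y3, Y4, Y7, Y8, Y9, Y10, Y11, Y12, Y13, Y14} as a parent, child, or co-parent, and no others.
Parents of Y5: Y3; children: Y0, Y2, Y4, Y8, Y9, Y10, Y14; co-parents: Y1, Y3, Y4, Y7, Y10, Y11, Y12, Y13.
These exactly cover the given set, so the node is Y5.

Y5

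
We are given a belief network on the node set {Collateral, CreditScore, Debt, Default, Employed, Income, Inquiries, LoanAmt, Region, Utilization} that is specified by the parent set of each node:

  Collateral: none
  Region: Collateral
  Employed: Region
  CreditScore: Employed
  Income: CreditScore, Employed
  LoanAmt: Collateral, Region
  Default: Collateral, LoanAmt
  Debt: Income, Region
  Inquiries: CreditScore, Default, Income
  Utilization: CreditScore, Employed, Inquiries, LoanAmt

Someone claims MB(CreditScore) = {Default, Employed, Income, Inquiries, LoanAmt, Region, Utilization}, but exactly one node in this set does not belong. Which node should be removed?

CreditScore has parent Employed.
CreditScore has children Income, Inquiries, Utilization.
Co-parents of CreditScore (other parents of its children):
  parents(Income) \ {CreditScore} = {Employed}.
  parents(Inquiries) \ {CreditScore} = {Default, Income}.
  parents(Utilization) \ {CreditScore} = {Employed, Inquiries, LoanAmt}.
MB(CreditScore) = {Default, Employed, Income, Inquiries, LoanAmt, Utilization}.
Region is neither a parent, child, nor co-parent of CreditScore, so it does not belong.

Region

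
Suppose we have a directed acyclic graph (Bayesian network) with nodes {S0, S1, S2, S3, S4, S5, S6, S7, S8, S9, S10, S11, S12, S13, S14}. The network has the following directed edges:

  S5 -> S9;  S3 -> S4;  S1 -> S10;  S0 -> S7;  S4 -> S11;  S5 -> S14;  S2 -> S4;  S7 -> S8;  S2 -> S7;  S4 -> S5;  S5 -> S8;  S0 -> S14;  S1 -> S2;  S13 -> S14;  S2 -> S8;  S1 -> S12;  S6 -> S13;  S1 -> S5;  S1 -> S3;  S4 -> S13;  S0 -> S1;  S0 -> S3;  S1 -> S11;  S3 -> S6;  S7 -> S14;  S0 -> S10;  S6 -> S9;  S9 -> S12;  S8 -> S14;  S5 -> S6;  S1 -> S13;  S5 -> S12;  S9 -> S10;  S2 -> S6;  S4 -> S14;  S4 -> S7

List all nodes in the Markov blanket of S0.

Recall MB(v) = parents ∪ children ∪ spouses, where spouses are the other parents of v's children.
Pa(S0) = {}.
Ch(S0) = {S1, S3, S7, S10, S14}.
Parents of each child, excluding S0:
  S1 has no other parent.
  S3's other parent is S1.
  S7's other parents are S2, S4.
  S10's other parents are S1, S9.
  parents(S14) \ {S0} = {S4, S5, S7, S8, S13}.
Taking the union gives {S1, S2, S3, S4, S5, S7, S8, S9, S10, S13, S14}.

{S1, S2, S3, S4, S5, S7, S8, S9, S10, S13, S14}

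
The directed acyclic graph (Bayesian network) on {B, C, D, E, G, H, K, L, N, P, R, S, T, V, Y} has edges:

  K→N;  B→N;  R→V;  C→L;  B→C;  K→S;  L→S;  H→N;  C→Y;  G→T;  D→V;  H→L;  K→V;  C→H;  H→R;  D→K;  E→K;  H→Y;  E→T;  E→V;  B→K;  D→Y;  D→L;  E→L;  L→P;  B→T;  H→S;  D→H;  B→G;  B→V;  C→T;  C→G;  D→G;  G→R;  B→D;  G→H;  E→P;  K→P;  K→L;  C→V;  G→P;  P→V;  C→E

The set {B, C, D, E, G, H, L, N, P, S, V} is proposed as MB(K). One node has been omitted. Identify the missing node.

R

K's parents: B, D, E.
Children of K: L, N, P, S, V.
Other parents of K's children:
  L: C, D, E, H
  N: B, H
  P: E, G, L
  S: H, L
  V: B, C, D, E, P, R
MB(K) = {B, C, D, E, G, H, L, N, P, R, S, V}.
Comparing with the claimed set, R is missing.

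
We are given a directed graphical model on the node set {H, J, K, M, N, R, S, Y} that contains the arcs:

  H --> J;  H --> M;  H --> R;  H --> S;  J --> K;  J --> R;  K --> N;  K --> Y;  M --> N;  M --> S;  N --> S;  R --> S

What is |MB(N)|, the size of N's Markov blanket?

5

Recall MB(v) = parents ∪ children ∪ spouses, where spouses are the other parents of v's children.
Parents of N: K, M.
Children of N: S.
For each child, the remaining parents (spouses of N):
  S also has parents H, M, R.
MB(N) = {H, K, M, R, S}, which has 5 nodes.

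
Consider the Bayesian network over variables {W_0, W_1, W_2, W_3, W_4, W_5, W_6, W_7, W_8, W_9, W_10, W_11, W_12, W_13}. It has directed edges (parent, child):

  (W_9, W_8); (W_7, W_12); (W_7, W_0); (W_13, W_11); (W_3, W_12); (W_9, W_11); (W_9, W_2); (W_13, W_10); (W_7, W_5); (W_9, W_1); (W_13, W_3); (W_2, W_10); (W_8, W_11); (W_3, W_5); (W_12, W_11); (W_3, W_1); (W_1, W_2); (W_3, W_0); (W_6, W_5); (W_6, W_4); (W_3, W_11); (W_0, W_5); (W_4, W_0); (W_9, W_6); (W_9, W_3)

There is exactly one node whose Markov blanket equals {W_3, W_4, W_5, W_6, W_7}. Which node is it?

The target node must have every member of {W_3, W_4, W_5, W_6, W_7} as a parent, child, or co-parent, and no others.
Parents of W_0: W_3, W_4, W_7; children: W_5; co-parents: W_3, W_6, W_7.
These exactly cover the given set, so the node is W_0.

W_0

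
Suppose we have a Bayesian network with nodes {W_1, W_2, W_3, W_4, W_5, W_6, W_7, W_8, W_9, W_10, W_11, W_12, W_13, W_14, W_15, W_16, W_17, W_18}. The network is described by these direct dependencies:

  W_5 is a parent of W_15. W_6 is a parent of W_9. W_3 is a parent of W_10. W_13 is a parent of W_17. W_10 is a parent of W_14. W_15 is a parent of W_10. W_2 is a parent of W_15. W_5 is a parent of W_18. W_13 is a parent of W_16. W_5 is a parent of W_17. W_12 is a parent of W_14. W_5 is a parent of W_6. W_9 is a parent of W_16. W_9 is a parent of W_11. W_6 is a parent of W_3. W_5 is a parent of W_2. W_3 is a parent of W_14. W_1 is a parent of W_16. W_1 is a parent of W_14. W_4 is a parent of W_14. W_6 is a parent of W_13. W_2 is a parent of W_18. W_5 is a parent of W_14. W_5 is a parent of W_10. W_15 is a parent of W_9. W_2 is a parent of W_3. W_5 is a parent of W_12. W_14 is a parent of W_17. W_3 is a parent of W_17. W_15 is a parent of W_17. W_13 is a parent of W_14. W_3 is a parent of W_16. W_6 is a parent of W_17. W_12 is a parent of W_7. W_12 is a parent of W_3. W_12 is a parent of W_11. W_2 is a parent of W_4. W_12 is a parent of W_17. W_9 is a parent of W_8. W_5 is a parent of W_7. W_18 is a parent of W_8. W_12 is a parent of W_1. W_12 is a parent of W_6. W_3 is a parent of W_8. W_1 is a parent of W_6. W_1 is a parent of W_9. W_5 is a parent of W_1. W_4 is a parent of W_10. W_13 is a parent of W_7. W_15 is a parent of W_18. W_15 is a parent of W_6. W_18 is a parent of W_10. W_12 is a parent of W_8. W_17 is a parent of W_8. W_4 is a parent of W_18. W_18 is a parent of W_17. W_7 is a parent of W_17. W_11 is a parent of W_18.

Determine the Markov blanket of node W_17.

The Markov blanket of a node is its parents, its children, and the other parents of its children.
Pa(W_17) = {W_3, W_5, W_6, W_7, W_12, W_13, W_14, W_15, W_18}.
W_17 has child W_8.
Other parents of W_17's children:
  W_8's other parents are W_3, W_9, W_12, W_18.
So the Markov blanket of W_17 is {W_3, W_5, W_6, W_7, W_8, W_9, W_12, W_13, W_14, W_15, W_18}.

{W_3, W_5, W_6, W_7, W_8, W_9, W_12, W_13, W_14, W_15, W_18}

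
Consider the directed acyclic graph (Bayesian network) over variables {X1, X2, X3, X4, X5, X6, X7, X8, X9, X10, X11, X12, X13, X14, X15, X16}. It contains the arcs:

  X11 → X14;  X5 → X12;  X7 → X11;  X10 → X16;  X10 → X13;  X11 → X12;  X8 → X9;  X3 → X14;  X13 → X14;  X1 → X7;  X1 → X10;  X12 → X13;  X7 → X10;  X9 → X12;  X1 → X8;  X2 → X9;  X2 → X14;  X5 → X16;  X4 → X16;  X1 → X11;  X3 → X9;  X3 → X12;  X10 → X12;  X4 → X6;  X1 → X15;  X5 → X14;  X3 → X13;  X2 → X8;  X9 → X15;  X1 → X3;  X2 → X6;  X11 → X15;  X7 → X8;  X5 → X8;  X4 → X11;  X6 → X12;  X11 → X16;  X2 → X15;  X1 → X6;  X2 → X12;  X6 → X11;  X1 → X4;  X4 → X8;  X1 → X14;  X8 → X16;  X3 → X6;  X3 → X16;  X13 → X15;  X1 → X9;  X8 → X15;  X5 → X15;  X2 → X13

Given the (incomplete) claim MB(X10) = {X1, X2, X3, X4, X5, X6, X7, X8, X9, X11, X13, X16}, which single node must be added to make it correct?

X12

A node's Markov blanket = Pa ∪ Ch ∪ (parents of Ch other than the node itself).
X10's children: X12, X13, X16.
Pa(X10) = {X1, X7}.
Other parents of X10's children:
  X12's other parents are X2, X3, X5, X6, X9, X11.
  X13's other parents are X2, X3, X12.
  parents(X16) \ {X10} = {X3, X4, X5, X8, X11}.
MB(X10) = {X1, X2, X3, X4, X5, X6, X7, X8, X9, X11, X12, X13, X16}.
Comparing with the claimed set, X12 is missing.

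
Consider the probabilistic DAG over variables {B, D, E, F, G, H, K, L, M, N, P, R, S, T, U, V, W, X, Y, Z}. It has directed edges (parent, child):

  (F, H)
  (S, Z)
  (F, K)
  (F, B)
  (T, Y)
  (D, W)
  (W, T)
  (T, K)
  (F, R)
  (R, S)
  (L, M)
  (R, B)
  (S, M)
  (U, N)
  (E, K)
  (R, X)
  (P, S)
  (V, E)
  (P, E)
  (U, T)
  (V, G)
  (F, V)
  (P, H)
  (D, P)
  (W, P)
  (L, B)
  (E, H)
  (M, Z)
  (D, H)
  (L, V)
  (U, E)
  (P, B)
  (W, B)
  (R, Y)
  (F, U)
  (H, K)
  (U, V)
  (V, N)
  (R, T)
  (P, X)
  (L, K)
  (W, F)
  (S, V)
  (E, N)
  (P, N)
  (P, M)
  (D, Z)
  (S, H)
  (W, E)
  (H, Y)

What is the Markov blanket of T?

{E, F, H, K, L, R, U, W, Y}

A node's Markov blanket = Pa ∪ Ch ∪ (parents of Ch other than the node itself).
Pa(T) = {R, U, W}.
Children of T: K, Y.
For each child, the remaining parents (spouses of T):
  parents(K) \ {T} = {E, F, H, L}.
  Y's other parents are H, R.
MB(T) = {E, F, H, K, L, R, U, W, Y}.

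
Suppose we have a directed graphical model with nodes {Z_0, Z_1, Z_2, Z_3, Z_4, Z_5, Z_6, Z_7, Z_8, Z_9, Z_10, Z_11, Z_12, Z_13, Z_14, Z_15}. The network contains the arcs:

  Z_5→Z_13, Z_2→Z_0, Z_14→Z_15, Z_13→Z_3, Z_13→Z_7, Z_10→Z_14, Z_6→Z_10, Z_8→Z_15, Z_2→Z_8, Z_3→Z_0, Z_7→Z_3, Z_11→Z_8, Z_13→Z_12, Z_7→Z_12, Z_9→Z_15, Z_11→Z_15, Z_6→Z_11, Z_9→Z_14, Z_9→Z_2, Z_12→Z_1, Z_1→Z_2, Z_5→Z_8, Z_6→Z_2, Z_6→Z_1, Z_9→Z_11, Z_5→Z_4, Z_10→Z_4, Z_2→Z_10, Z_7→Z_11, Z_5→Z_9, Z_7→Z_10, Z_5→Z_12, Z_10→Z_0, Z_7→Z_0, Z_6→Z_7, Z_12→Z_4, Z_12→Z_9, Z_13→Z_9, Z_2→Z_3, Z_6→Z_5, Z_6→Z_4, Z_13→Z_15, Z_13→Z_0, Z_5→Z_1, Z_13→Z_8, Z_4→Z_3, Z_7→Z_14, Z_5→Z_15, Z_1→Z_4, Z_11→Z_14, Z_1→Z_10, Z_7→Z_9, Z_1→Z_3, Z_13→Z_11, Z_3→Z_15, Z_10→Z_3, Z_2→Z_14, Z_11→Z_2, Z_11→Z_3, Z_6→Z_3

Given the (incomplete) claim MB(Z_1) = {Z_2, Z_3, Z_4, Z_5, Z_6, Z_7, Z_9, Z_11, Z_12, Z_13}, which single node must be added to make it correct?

Z_10

The Markov blanket of a node is its parents, its children, and the other parents of its children.
Z_1's parents: Z_5, Z_6, Z_12.
Z_1 has children Z_2, Z_3, Z_4, Z_10.
Other parents of Z_1's children:
  Z_2: Z_6, Z_9, Z_11
  Z_10: Z_2, Z_6, Z_7
  Z_4: Z_5, Z_6, Z_10, Z_12
  Z_3: Z_2, Z_4, Z_6, Z_7, Z_10, Z_11, Z_13
MB(Z_1) = {Z_2, Z_3, Z_4, Z_5, Z_6, Z_7, Z_9, Z_10, Z_11, Z_12, Z_13}.
Comparing with the claimed set, Z_10 is missing.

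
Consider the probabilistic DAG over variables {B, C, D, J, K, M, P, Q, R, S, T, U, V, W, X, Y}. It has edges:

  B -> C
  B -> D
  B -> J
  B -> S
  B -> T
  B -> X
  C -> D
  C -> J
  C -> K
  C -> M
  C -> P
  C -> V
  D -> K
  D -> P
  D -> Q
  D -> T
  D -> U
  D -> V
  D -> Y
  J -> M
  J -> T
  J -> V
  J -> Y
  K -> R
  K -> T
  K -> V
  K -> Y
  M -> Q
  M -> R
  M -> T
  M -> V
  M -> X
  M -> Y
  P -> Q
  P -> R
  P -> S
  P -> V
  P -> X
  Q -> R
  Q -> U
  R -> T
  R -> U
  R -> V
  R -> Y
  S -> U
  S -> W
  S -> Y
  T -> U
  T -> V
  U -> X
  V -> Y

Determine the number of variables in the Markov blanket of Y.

By definition, MB(Y) is built from Y's parents, Y's children, and the co-parents of Y.
Parents of Y: D, J, K, M, R, S, V.
Children of Y: none.
With no children, Y has no spouses; the co-parent set is empty.
MB(Y) = {D, J, K, M, R, S, V}, which has 7 nodes.

7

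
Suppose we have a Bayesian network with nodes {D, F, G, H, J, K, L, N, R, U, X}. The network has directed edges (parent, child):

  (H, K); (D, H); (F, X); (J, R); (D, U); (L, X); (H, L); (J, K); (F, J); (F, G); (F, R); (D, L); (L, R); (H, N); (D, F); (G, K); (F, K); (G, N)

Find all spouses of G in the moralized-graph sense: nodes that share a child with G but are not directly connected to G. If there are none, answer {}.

Children of G: K, N.
  K also has parents F, H, J.
  N's other parent is H.
Excluding nodes already adjacent to G (F, K, N), the co-parent-only contribution is {H, J}.

{H, J}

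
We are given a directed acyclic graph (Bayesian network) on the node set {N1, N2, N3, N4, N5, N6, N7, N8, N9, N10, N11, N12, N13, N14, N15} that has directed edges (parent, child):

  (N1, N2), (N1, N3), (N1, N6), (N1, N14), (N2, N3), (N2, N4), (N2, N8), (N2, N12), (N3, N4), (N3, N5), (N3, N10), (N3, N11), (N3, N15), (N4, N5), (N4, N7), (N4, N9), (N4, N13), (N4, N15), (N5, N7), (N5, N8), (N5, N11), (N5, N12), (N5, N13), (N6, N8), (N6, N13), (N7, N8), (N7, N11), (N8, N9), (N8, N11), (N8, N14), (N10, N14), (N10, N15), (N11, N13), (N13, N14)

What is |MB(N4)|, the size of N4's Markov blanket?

11

Parents of N4: N2, N3.
Ch(N4) = {N5, N7, N9, N13, N15}.
Other parents of N4's children:
  parents(N5) \ {N4} = {N3}.
  N7's other parent is N5.
  N9 also has parent N8.
  N13's other parents are N5, N6, N11.
  N15 also has parents N3, N10.
MB(N4) = {N2, N3, N5, N6, N7, N8, N9, N10, N11, N13, N15}, which has 11 nodes.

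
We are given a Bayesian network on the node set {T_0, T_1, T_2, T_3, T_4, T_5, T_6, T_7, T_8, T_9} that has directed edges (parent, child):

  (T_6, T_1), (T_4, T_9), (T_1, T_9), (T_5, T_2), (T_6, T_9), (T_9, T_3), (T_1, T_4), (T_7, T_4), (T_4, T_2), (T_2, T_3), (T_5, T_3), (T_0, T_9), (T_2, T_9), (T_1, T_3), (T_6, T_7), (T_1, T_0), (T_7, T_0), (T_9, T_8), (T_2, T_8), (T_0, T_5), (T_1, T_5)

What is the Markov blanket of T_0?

{T_1, T_2, T_4, T_5, T_6, T_7, T_9}

T_0 has parents T_1, T_7.
Ch(T_0) = {T_5, T_9}.
Parents of each child, excluding T_0:
  T_5: T_1
  T_9: T_1, T_2, T_4, T_6
So the Markov blanket of T_0 is {T_1, T_2, T_4, T_5, T_6, T_7, T_9}.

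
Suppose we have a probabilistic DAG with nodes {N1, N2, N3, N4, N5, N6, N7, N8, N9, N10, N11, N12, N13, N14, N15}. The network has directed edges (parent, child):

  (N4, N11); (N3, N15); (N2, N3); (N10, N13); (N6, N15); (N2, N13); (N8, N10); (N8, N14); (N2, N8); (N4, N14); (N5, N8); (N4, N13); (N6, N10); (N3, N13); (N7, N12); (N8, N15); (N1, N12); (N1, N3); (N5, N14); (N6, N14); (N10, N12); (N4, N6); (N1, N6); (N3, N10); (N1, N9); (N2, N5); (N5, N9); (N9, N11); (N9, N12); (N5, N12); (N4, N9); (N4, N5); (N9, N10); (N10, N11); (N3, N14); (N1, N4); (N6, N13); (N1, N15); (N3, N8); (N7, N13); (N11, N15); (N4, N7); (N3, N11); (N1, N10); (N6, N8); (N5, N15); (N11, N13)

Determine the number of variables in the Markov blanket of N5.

13

N5's parents: N2, N4.
Ch(N5) = {N8, N9, N12, N14, N15}.
For each child, the remaining parents (spouses of N5):
  parents(N8) \ {N5} = {N2, N3, N6}.
  parents(N9) \ {N5} = {N1, N4}.
  parents(N12) \ {N5} = {N1, N7, N9, N10}.
  N14's other parents are N3, N4, N6, N8.
  parents(N15) \ {N5} = {N1, N3, N6, N8, N11}.
MB(N5) = {N1, N2, N3, N4, N6, N7, N8, N9, N10, N11, N12, N14, N15}, which has 13 nodes.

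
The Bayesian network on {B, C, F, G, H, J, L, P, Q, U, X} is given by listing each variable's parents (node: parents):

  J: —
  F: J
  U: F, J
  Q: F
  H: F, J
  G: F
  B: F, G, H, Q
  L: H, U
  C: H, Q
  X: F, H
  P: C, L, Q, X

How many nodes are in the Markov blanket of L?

L's children: P.
L has parents H, U.
Co-parents of L (other parents of its children):
  parents(P) \ {L} = {C, Q, X}.
MB(L) = {C, H, P, Q, U, X}, which has 6 nodes.

6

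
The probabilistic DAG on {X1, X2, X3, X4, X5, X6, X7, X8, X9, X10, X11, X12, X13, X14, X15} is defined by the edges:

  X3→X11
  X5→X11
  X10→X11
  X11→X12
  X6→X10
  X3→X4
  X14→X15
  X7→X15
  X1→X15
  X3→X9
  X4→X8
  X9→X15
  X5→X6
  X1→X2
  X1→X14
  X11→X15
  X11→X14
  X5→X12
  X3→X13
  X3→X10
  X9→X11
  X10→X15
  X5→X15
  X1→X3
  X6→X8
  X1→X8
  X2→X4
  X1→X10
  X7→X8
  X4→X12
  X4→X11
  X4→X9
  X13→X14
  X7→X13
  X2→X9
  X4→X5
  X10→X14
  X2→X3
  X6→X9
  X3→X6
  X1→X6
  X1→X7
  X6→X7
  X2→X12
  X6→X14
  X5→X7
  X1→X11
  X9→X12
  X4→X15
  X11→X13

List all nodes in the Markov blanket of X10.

A node's Markov blanket = Pa ∪ Ch ∪ (parents of Ch other than the node itself).
X10's children: X11, X14, X15.
Pa(X10) = {X1, X3, X6}.
For each child, the remaining parents (spouses of X10):
  X11: X1, X3, X4, X5, X9
  X14: X1, X6, X11, X13
  X15: X1, X4, X5, X7, X9, X11, X14
So the Markov blanket of X10 is {X1, X3, X4, X5, X6, X7, X9, X11, X13, X14, X15}.

{X1, X3, X4, X5, X6, X7, X9, X11, X13, X14, X15}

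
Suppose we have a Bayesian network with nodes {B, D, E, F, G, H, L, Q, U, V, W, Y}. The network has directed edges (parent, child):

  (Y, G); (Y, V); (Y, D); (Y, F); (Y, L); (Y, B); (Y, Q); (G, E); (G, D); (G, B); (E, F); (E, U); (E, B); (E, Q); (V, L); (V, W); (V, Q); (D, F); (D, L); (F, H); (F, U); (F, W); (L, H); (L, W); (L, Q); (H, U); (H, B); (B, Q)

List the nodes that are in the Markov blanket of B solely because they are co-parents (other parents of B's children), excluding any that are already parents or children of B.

Children of B: Q.
  parents(Q) \ {B} = {E, L, V, Y}.
Excluding nodes already adjacent to B (E, G, H, Q, Y), the co-parent-only contribution is {L, V}.

{L, V}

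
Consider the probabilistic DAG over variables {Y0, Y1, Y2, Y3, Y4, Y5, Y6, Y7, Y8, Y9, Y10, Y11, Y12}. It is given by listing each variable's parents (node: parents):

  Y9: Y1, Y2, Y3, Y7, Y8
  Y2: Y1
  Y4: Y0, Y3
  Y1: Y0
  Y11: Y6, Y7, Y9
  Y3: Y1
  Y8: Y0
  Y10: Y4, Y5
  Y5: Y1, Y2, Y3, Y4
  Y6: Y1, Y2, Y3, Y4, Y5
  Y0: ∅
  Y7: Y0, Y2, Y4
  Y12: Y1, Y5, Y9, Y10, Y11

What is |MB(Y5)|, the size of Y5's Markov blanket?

9

By definition, MB(Y5) is built from Y5's parents, Y5's children, and the co-parents of Y5.
Pa(Y5) = {Y1, Y2, Y3, Y4}.
Y5's children: Y6, Y10, Y12.
Other parents of Y5's children:
  parents(Y6) \ {Y5} = {Y1, Y2, Y3, Y4}.
  Y10's other parent is Y4.
  Y12's other parents are Y1, Y9, Y10, Y11.
MB(Y5) = {Y1, Y2, Y3, Y4, Y6, Y9, Y10, Y11, Y12}, which has 9 nodes.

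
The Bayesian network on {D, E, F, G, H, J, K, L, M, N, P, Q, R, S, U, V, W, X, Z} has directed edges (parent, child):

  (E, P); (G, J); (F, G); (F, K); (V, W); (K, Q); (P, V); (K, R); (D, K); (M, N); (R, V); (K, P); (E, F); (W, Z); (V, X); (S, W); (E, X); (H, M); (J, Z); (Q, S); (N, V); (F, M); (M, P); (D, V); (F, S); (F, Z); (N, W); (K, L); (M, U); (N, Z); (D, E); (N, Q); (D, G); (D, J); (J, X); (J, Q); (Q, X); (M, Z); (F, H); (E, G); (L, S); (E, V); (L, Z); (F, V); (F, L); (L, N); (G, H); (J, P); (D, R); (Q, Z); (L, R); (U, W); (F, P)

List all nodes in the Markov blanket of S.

{F, L, N, Q, U, V, W}

Pa(S) = {F, L, Q}.
S's children: W.
For each child, the remaining parents (spouses of S):
  W: N, U, V
Taking the union gives {F, L, N, Q, U, V, W}.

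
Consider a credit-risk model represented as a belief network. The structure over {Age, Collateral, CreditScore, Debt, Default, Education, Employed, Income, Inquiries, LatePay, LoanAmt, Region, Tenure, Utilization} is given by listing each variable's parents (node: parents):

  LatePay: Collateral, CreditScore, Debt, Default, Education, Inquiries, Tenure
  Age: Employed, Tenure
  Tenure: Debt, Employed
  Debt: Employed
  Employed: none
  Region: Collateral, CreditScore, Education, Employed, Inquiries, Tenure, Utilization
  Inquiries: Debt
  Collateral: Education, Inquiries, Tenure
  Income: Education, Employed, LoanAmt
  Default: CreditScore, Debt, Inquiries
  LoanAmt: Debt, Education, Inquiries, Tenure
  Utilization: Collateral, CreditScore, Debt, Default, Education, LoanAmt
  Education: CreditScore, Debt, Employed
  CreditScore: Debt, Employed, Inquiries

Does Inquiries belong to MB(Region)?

Inquiries is a parent of Region.
So Inquiries ∈ MB(Region).

Yes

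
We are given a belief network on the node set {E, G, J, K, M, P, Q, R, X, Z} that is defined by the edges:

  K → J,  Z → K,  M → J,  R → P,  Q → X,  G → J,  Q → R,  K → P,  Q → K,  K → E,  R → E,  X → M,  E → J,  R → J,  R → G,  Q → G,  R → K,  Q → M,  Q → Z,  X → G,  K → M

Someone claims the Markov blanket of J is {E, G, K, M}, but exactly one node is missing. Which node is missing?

J has parents E, G, K, M, R.
Ch(J) = {}.
J has no children, so there are no co-parents.
MB(J) = {E, G, K, M, R}.
Comparing with the claimed set, R is missing.

R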